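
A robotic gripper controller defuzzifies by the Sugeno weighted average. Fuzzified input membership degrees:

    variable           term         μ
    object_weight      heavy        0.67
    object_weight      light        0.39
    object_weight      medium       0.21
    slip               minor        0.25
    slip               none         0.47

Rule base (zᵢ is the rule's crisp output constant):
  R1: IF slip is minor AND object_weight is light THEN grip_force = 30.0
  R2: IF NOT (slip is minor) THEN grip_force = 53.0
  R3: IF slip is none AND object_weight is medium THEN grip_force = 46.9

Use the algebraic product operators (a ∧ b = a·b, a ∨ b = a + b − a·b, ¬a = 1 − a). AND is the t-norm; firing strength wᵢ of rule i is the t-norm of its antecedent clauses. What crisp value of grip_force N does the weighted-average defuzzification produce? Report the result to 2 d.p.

R1 (z=30.0): minor=0.25, light=0.39; AND[a·b] → w = 0.0975
R2 (z=53.0): ¬minor=1−0.25=0.75 → w = 0.7500
R3 (z=46.9): none=0.47, medium=0.21; AND[a·b] → w = 0.0987
Weighted average = (0.0975·30.0 + 0.7500·53.0 + 0.0987·46.9) / (0.0975 + 0.7500 + 0.0987)
  = 47.3040 / 0.9462 = 49.99

49.99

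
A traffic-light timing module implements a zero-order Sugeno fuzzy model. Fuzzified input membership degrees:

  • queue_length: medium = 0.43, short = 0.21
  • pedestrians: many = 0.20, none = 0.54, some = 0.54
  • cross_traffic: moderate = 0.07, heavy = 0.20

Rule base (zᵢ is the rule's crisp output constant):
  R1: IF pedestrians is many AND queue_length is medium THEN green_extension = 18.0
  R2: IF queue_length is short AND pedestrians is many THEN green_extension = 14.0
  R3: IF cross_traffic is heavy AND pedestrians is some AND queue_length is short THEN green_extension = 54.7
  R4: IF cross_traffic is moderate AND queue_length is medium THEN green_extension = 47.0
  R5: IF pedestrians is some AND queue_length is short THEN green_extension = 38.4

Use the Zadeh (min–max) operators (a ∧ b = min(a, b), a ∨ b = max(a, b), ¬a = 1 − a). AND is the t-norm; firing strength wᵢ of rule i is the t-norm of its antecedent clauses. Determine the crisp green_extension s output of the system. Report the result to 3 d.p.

R1 (z=18.0): many=0.20, medium=0.43; AND[min(a, b)] → w = 0.20
R2 (z=14.0): short=0.21, many=0.20; AND[min(a, b)] → w = 0.20
R3 (z=54.7): heavy=0.20, some=0.54, short=0.21; AND[min(a, b)] → w = 0.20
R4 (z=47.0): moderate=0.07, medium=0.43; AND[min(a, b)] → w = 0.07
R5 (z=38.4): some=0.54, short=0.21; AND[min(a, b)] → w = 0.21
Weighted average = (0.20·18.0 + 0.20·14.0 + 0.20·54.7 + 0.07·47.0 + 0.21·38.4) / (0.20 + 0.20 + 0.20 + 0.07 + 0.21)
  = 28.6940 / 0.8800 = 32.607

32.607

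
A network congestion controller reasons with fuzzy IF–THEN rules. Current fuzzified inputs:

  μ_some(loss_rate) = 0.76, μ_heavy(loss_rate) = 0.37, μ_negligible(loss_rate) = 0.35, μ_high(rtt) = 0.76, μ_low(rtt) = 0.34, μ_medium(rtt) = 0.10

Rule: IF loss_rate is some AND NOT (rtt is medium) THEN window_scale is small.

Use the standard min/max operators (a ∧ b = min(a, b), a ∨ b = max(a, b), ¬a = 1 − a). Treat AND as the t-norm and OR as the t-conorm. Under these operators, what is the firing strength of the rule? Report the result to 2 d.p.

firing strength: some=0.76, ¬medium=1−0.10=0.90; AND[min(a, b)] → w = 0.76

0.76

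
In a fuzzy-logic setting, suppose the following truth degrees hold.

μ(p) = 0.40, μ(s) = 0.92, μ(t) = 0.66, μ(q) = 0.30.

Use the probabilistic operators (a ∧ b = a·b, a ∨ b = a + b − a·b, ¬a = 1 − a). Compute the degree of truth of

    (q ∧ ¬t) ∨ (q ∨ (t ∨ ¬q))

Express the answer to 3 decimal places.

¬t = 1 − 0.6600 = 0.3400
q ∧ ¬t = a·b on (0.3000, 0.3400) = 0.1020
¬q = 1 − 0.3000 = 0.7000
t ∨ ¬q = a + b − a·b on (0.6600, 0.7000) = 0.8980
q ∨ (t ∨ ¬q) = a + b − a·b on (0.3000, 0.8980) = 0.9286
(q ∧ ¬t) ∨ (q ∨ (t ∨ ¬q)) = a + b − a·b on (0.1020, 0.9286) = 0.9359

0.936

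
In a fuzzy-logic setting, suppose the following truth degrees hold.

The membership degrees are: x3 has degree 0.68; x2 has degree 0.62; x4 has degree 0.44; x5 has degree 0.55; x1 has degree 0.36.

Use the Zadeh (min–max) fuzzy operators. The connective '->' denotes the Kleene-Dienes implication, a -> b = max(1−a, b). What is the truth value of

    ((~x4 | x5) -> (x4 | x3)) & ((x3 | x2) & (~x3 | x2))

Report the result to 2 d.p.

~x4 = 1 − 0.44 = 0.56
~x4 | x5 = max(a, b) on (0.56, 0.55) = 0.56
x4 | x3 = max(a, b) on (0.44, 0.68) = 0.68
(~x4 | x5) -> (x4 | x3)  [Kleene-Dienes: max(1−a, b)] with a=0.56, b=0.68 → 0.68
x3 | x2 = max(a, b) on (0.68, 0.62) = 0.68
~x3 = 1 − 0.68 = 0.32
~x3 | x2 = max(a, b) on (0.32, 0.62) = 0.62
(x3 | x2) & (~x3 | x2) = min(a, b) on (0.68, 0.62) = 0.62
((~x4 | x5) -> (x4 | x3)) & ((x3 | x2) & (~x3 | x2)) = min(a, b) on (0.68, 0.62) = 0.62

0.62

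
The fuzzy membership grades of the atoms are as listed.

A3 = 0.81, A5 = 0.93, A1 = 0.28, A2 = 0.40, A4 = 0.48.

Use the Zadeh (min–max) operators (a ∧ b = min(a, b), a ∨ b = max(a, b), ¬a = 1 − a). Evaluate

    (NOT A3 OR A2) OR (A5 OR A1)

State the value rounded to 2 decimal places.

0.93

NOT A3 = 1 − 0.81 = 0.19
NOT A3 OR A2 = max(a, b) on (0.19, 0.40) = 0.40
A5 OR A1 = max(a, b) on (0.93, 0.28) = 0.93
(NOT A3 OR A2) OR (A5 OR A1) = max(a, b) on (0.40, 0.93) = 0.93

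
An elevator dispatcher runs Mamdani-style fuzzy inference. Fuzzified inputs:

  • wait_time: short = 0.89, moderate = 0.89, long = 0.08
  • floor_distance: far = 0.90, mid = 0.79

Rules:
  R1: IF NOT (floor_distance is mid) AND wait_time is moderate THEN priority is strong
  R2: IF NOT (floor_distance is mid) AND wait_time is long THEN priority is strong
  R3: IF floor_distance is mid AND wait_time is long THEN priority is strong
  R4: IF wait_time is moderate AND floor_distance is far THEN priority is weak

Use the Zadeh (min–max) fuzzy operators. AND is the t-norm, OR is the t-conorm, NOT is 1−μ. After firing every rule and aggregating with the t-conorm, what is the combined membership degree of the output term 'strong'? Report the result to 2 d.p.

R1: ¬mid=1−0.79=0.21, moderate=0.89; AND[min(a, b)] → w = 0.21
R2: ¬mid=1−0.79=0.21, long=0.08; AND[min(a, b)] → w = 0.08
R3: mid=0.79, long=0.08; AND[min(a, b)] → w = 0.08
R4: moderate=0.89, far=0.90; AND[min(a, b)] → w = 0.89
Rules with consequent 'strong': {R1, R2, R3} → strengths 0.21, 0.08, 0.08
Aggregate via t-conorm [max(a, b)]: 0.21

0.21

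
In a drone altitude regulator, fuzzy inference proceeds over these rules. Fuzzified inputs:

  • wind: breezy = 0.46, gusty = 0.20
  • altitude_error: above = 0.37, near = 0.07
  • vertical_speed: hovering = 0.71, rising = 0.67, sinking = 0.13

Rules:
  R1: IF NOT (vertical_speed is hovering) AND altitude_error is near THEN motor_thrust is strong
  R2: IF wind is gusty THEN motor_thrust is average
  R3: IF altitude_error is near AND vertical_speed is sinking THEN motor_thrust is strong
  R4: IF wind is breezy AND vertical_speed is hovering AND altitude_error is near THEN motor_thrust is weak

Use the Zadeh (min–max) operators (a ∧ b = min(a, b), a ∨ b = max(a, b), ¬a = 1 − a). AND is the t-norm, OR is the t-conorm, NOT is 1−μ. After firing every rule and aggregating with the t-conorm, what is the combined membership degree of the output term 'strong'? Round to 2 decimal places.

R1: ¬hovering=1−0.71=0.29, near=0.07; AND[min(a, b)] → w = 0.07
R2: gusty=0.20 → w = 0.20
R3: near=0.07, sinking=0.13; AND[min(a, b)] → w = 0.07
R4: breezy=0.46, hovering=0.71, near=0.07; AND[min(a, b)] → w = 0.07
Rules with consequent 'strong': {R1, R3} → strengths 0.07, 0.07
Aggregate via t-conorm [max(a, b)]: 0.07

0.07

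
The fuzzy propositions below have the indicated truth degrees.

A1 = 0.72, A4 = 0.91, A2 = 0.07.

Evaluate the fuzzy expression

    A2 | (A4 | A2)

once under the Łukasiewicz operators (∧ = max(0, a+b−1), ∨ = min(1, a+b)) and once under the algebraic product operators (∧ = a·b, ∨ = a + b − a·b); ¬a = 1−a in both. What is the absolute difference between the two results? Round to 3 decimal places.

0.078

Under Łukasiewicz:
  A4 | A2 = min(1, a+b) on (0.91, 0.07) = 0.98
  A2 | (A4 | A2) = min(1, a+b) on (0.07, 0.98) = 1.00
  → value = 1.0000
Under algebraic product:
  A4 | A2 = a + b − a·b on (0.9100, 0.0700) = 0.9163
  A2 | (A4 | A2) = a + b − a·b on (0.0700, 0.9163) = 0.9222
  → value = 0.9222
|1.0000 − 0.9222| = 0.078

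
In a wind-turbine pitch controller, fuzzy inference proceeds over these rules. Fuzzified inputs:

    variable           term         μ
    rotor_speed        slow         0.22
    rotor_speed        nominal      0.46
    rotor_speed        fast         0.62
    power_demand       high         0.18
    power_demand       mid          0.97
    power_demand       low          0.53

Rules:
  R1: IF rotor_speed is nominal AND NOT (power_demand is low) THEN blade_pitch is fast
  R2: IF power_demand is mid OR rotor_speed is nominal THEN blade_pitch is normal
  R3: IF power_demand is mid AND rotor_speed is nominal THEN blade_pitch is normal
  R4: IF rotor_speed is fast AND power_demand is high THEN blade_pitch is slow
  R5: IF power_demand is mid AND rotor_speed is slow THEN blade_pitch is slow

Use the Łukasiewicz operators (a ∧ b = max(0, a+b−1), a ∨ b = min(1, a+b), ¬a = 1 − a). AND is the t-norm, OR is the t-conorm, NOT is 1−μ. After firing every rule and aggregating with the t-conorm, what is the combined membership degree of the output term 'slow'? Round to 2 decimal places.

0.19

R1: nominal=0.46, ¬low=1−0.53=0.47; AND[max(0, a+b−1)] → w = 0.00
R2: mid=0.97, nominal=0.46; OR[min(1, a+b)] → w = 1.00
R3: mid=0.97, nominal=0.46; AND[max(0, a+b−1)] → w = 0.43
R4: fast=0.62, high=0.18; AND[max(0, a+b−1)] → w = 0.00
R5: mid=0.97, slow=0.22; AND[max(0, a+b−1)] → w = 0.19
Rules with consequent 'slow': {R4, R5} → strengths 0.00, 0.19
Aggregate via t-conorm [min(1, a+b)]: 0.19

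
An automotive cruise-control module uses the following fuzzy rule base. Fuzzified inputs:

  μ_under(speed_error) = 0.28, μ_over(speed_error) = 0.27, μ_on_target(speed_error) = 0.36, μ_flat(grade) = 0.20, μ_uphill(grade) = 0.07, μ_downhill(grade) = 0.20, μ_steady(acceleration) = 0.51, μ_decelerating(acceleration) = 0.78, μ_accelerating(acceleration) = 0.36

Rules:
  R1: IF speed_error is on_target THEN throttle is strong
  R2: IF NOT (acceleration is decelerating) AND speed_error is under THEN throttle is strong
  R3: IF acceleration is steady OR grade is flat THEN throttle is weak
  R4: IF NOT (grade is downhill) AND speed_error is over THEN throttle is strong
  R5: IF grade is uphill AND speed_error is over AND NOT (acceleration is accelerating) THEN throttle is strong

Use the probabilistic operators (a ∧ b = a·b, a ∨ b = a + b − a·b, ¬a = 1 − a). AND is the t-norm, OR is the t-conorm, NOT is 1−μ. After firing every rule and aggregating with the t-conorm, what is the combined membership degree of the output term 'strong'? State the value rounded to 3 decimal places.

0.535

R1: on_target=0.36 → w = 0.3600
R2: ¬decelerating=1−0.78=0.22, under=0.28; AND[a·b] → w = 0.0616
R3: steady=0.51, flat=0.20; OR[a + b − a·b] → w = 0.6080
R4: ¬downhill=1−0.20=0.80, over=0.27; AND[a·b] → w = 0.2160
R5: uphill=0.07, over=0.27, ¬accelerating=1−0.36=0.64; AND[a·b] → w = 0.0121
Rules with consequent 'strong': {R1, R2, R4, R5} → strengths 0.3600, 0.0616, 0.2160, 0.0121
Aggregate via t-conorm [a + b − a·b]: 0.5348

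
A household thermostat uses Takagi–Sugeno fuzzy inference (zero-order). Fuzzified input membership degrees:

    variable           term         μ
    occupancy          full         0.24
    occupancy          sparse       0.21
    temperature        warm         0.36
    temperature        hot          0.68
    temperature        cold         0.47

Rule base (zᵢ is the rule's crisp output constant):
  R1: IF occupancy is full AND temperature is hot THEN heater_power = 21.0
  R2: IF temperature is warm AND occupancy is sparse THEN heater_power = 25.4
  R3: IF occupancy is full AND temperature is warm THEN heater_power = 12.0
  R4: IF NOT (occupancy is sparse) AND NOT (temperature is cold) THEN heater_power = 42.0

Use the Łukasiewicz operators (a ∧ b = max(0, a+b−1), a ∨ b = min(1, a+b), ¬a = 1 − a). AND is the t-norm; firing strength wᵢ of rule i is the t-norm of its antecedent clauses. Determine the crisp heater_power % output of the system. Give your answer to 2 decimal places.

R1 (z=21.0): full=0.24, hot=0.68; AND[max(0, a+b−1)] → w = 0.00
R2 (z=25.4): warm=0.36, sparse=0.21; AND[max(0, a+b−1)] → w = 0.00
R3 (z=12.0): full=0.24, warm=0.36; AND[max(0, a+b−1)] → w = 0.00
R4 (z=42.0): ¬sparse=1−0.21=0.79, ¬cold=1−0.47=0.53; AND[max(0, a+b−1)] → w = 0.32
Weighted average = (0.00·21.0 + 0.00·25.4 + 0.00·12.0 + 0.32·42.0) / (0.00 + 0.00 + 0.00 + 0.32)
  = 13.4400 / 0.3200 = 42.00

42.00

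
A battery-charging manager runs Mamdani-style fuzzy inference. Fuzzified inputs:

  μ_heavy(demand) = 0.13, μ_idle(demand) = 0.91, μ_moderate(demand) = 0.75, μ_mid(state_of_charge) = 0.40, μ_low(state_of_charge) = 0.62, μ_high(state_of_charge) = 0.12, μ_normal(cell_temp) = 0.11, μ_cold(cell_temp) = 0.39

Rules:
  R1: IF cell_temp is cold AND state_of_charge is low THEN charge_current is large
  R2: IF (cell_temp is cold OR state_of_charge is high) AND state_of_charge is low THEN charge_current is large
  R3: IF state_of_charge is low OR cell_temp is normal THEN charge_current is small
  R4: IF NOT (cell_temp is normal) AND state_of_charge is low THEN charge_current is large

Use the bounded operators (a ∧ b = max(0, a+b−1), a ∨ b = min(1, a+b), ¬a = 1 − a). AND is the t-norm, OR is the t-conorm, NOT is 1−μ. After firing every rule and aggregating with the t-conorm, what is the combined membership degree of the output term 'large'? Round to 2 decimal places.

0.65

R1: cold=0.39, low=0.62; AND[max(0, a+b−1)] → w = 0.01
R2: (cold=0.39 OR high=0.12) = 0.51; AND[max(0, a+b−1)] with low=0.62 → w = 0.13
R3: low=0.62, normal=0.11; OR[min(1, a+b)] → w = 0.73
R4: ¬normal=1−0.11=0.89, low=0.62; AND[max(0, a+b−1)] → w = 0.51
Rules with consequent 'large': {R1, R2, R4} → strengths 0.01, 0.13, 0.51
Aggregate via t-conorm [min(1, a+b)]: 0.65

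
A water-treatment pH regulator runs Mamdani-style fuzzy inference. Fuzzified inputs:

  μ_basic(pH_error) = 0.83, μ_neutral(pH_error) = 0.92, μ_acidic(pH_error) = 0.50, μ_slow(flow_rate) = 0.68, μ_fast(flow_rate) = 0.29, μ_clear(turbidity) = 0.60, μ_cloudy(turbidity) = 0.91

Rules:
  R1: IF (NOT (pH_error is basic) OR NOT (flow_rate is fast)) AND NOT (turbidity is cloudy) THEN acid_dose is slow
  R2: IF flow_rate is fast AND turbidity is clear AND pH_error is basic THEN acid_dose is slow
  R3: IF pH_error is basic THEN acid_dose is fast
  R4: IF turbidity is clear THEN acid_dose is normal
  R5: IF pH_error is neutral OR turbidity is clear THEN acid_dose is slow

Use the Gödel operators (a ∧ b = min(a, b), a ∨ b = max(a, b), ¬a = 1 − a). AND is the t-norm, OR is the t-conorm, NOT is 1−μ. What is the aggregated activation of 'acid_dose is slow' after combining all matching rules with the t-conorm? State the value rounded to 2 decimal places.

0.92

R1: (¬basic=1−0.83=0.17 OR ¬fast=1−0.29=0.71) = 0.71; AND[min(a, b)] with ¬cloudy=1−0.91=0.09 → w = 0.09
R2: fast=0.29, clear=0.60, basic=0.83; AND[min(a, b)] → w = 0.29
R3: basic=0.83 → w = 0.83
R4: clear=0.60 → w = 0.60
R5: neutral=0.92, clear=0.60; OR[max(a, b)] → w = 0.92
Rules with consequent 'slow': {R1, R2, R5} → strengths 0.09, 0.29, 0.92
Aggregate via t-conorm [max(a, b)]: 0.92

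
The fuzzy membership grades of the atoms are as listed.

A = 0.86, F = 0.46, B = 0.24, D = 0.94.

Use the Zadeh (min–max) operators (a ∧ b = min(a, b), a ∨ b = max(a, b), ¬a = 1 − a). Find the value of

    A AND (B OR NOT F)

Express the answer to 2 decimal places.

0.54

NOT F = 1 − 0.46 = 0.54
B OR NOT F = max(a, b) on (0.24, 0.54) = 0.54
A AND (B OR NOT F) = min(a, b) on (0.86, 0.54) = 0.54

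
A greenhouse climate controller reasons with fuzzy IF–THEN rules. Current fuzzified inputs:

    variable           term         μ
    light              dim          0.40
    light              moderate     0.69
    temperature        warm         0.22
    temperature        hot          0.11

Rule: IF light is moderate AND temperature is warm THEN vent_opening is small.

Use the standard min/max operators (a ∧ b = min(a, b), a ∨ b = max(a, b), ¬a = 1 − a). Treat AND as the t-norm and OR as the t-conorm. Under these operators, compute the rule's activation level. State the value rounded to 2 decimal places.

firing strength: moderate=0.69, warm=0.22; AND[min(a, b)] → w = 0.22

0.22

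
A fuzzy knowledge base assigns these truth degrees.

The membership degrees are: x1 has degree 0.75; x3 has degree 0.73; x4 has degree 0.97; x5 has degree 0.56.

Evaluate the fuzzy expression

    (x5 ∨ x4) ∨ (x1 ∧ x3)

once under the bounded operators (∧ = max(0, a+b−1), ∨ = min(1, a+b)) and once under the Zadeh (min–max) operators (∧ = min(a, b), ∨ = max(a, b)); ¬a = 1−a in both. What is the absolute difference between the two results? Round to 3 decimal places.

0.030

Under bounded:
  x5 ∨ x4 = min(1, a+b) on (0.56, 0.97) = 1.00
  x1 ∧ x3 = max(0, a+b−1) on (0.75, 0.73) = 0.48
  (x5 ∨ x4) ∨ (x1 ∧ x3) = min(1, a+b) on (1.00, 0.48) = 1.00
  → value = 1.0000
Under Zadeh (min–max):
  x5 ∨ x4 = max(a, b) on (0.56, 0.97) = 0.97
  x1 ∧ x3 = min(a, b) on (0.75, 0.73) = 0.73
  (x5 ∨ x4) ∨ (x1 ∧ x3) = max(a, b) on (0.97, 0.73) = 0.97
  → value = 0.9700
|1.0000 − 0.9700| = 0.030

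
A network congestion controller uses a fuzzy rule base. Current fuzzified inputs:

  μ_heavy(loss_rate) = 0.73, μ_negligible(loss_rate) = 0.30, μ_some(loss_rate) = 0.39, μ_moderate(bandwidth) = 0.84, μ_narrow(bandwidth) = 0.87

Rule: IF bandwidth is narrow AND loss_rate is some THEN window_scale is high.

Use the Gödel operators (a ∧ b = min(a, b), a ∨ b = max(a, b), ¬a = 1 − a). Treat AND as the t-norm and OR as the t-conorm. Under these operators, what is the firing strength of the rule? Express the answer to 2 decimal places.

firing strength: narrow=0.87, some=0.39; AND[min(a, b)] → w = 0.39

0.39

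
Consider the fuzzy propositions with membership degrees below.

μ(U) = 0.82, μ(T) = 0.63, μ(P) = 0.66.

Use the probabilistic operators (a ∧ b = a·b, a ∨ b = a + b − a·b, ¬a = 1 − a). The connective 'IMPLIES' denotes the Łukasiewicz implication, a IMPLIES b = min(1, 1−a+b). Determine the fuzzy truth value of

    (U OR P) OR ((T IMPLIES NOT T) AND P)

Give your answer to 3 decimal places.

0.969

U OR P = a + b − a·b on (0.8200, 0.6600) = 0.9388
NOT T = 1 − 0.6300 = 0.3700
T IMPLIES NOT T  [Łukasiewicz: min(1, 1−a+b)] with a=0.6300, b=0.3700 → 0.7400
(T IMPLIES NOT T) AND P = a·b on (0.7400, 0.6600) = 0.4884
(U OR P) OR ((T IMPLIES NOT T) AND P) = a + b − a·b on (0.9388, 0.4884) = 0.9687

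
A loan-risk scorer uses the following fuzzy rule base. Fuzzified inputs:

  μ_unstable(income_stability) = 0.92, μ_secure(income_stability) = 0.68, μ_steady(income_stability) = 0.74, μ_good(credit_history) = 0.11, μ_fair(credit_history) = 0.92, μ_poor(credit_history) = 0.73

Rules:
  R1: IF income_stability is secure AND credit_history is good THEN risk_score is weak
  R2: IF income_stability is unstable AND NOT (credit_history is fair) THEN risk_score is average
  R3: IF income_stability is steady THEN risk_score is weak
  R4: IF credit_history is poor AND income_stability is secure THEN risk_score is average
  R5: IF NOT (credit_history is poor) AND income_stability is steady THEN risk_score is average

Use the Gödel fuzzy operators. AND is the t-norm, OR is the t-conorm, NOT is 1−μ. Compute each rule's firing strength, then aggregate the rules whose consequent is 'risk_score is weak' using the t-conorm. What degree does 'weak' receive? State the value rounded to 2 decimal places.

R1: secure=0.68, good=0.11; AND[min(a, b)] → w = 0.11
R2: unstable=0.92, ¬fair=1−0.92=0.08; AND[min(a, b)] → w = 0.08
R3: steady=0.74 → w = 0.74
R4: poor=0.73, secure=0.68; AND[min(a, b)] → w = 0.68
R5: ¬poor=1−0.73=0.27, steady=0.74; AND[min(a, b)] → w = 0.27
Rules with consequent 'weak': {R1, R3} → strengths 0.11, 0.74
Aggregate via t-conorm [max(a, b)]: 0.74

0.74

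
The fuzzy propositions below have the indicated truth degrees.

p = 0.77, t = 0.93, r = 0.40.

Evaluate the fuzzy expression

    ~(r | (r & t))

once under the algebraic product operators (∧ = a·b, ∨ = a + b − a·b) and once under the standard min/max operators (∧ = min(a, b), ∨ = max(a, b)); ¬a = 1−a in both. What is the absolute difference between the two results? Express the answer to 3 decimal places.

0.223

Under algebraic product:
  r & t = a·b on (0.4000, 0.9300) = 0.3720
  r | (r & t) = a + b − a·b on (0.4000, 0.3720) = 0.6232
  ~(r | (r & t)) = 1 − 0.6232 = 0.3768
  → value = 0.3768
Under standard min/max:
  r & t = min(a, b) on (0.40, 0.93) = 0.40
  r | (r & t) = max(a, b) on (0.40, 0.40) = 0.40
  ~(r | (r & t)) = 1 − 0.40 = 0.60
  → value = 0.6000
|0.3768 − 0.6000| = 0.223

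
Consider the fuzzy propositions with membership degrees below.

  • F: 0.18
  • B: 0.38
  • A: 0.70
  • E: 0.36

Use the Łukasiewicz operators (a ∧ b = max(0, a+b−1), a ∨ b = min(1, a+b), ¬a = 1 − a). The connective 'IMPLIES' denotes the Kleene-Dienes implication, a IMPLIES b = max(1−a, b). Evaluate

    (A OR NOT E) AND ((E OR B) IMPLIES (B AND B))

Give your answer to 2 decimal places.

0.26

NOT E = 1 − 0.36 = 0.64
A OR NOT E = min(1, a+b) on (0.70, 0.64) = 1.00
E OR B = min(1, a+b) on (0.36, 0.38) = 0.74
B AND B = max(0, a+b−1) on (0.38, 0.38) = 0.00
(E OR B) IMPLIES (B AND B)  [Kleene-Dienes: max(1−a, b)] with a=0.74, b=0.00 → 0.26
(A OR NOT E) AND ((E OR B) IMPLIES (B AND B)) = max(0, a+b−1) on (1.00, 0.26) = 0.26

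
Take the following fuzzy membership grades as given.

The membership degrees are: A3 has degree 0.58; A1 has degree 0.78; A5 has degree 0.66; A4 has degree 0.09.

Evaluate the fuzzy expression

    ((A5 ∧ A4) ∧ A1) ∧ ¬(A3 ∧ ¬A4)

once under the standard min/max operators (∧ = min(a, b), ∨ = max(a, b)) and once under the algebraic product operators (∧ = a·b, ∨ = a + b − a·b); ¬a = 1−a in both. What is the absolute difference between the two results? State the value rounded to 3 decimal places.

0.068

Under standard min/max:
  A5 ∧ A4 = min(a, b) on (0.66, 0.09) = 0.09
  (A5 ∧ A4) ∧ A1 = min(a, b) on (0.09, 0.78) = 0.09
  ¬A4 = 1 − 0.09 = 0.91
  A3 ∧ ¬A4 = min(a, b) on (0.58, 0.91) = 0.58
  ¬(A3 ∧ ¬A4) = 1 − 0.58 = 0.42
  ((A5 ∧ A4) ∧ A1) ∧ ¬(A3 ∧ ¬A4) = min(a, b) on (0.09, 0.42) = 0.09
  → value = 0.0900
Under algebraic product:
  A5 ∧ A4 = a·b on (0.6600, 0.0900) = 0.0594
  (A5 ∧ A4) ∧ A1 = a·b on (0.0594, 0.7800) = 0.0463
  ¬A4 = 1 − 0.0900 = 0.9100
  A3 ∧ ¬A4 = a·b on (0.5800, 0.9100) = 0.5278
  ¬(A3 ∧ ¬A4) = 1 − 0.5278 = 0.4722
  ((A5 ∧ A4) ∧ A1) ∧ ¬(A3 ∧ ¬A4) = a·b on (0.0463, 0.4722) = 0.0219
  → value = 0.0219
|0.0900 − 0.0219| = 0.068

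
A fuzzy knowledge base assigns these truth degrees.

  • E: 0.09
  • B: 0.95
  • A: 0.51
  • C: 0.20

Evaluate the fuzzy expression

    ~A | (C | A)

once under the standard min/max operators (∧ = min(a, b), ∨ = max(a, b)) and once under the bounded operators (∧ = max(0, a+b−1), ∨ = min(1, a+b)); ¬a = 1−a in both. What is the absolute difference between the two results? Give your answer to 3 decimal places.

0.490

Under standard min/max:
  ~A = 1 − 0.51 = 0.49
  C | A = max(a, b) on (0.20, 0.51) = 0.51
  ~A | (C | A) = max(a, b) on (0.49, 0.51) = 0.51
  → value = 0.5100
Under bounded:
  ~A = 1 − 0.51 = 0.49
  C | A = min(1, a+b) on (0.20, 0.51) = 0.71
  ~A | (C | A) = min(1, a+b) on (0.49, 0.71) = 1.00
  → value = 1.0000
|0.5100 − 1.0000| = 0.490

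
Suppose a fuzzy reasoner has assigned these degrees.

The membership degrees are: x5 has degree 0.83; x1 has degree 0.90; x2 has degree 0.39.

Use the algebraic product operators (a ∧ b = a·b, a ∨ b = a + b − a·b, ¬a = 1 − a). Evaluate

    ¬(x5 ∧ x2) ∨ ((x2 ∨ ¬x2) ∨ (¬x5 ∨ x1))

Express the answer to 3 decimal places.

x5 ∧ x2 = a·b on (0.8300, 0.3900) = 0.3237
¬(x5 ∧ x2) = 1 − 0.3237 = 0.6763
¬x2 = 1 − 0.3900 = 0.6100
x2 ∨ ¬x2 = a + b − a·b on (0.3900, 0.6100) = 0.7621
¬x5 = 1 − 0.8300 = 0.1700
¬x5 ∨ x1 = a + b − a·b on (0.1700, 0.9000) = 0.9170
(x2 ∨ ¬x2) ∨ (¬x5 ∨ x1) = a + b − a·b on (0.7621, 0.9170) = 0.9803
¬(x5 ∧ x2) ∨ ((x2 ∨ ¬x2) ∨ (¬x5 ∨ x1)) = a + b − a·b on (0.6763, 0.9803) = 0.9936

0.994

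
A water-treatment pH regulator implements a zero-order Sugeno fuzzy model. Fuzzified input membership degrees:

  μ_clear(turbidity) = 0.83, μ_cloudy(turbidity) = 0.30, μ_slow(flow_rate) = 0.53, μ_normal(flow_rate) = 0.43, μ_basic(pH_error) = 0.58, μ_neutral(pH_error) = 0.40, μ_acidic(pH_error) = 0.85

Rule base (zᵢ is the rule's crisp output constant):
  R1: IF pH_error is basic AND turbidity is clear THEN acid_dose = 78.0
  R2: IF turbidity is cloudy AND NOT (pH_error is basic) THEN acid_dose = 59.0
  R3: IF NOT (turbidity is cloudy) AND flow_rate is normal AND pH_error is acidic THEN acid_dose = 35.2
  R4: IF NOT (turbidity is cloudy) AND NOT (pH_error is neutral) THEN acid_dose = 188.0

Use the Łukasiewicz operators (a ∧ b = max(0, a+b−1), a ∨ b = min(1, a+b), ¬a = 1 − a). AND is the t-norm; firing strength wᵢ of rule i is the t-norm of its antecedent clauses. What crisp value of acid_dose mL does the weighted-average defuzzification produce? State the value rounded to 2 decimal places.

R1 (z=78.0): basic=0.58, clear=0.83; AND[max(0, a+b−1)] → w = 0.41
R2 (z=59.0): cloudy=0.30, ¬basic=1−0.58=0.42; AND[max(0, a+b−1)] → w = 0.00
R3 (z=35.2): ¬cloudy=1−0.30=0.70, normal=0.43, acidic=0.85; AND[max(0, a+b−1)] → w = 0.00
R4 (z=188.0): ¬cloudy=1−0.30=0.70, ¬neutral=1−0.40=0.60; AND[max(0, a+b−1)] → w = 0.30
Weighted average = (0.41·78.0 + 0.00·59.0 + 0.00·35.2 + 0.30·188.0) / (0.41 + 0.00 + 0.00 + 0.30)
  = 88.3800 / 0.7100 = 124.48

124.48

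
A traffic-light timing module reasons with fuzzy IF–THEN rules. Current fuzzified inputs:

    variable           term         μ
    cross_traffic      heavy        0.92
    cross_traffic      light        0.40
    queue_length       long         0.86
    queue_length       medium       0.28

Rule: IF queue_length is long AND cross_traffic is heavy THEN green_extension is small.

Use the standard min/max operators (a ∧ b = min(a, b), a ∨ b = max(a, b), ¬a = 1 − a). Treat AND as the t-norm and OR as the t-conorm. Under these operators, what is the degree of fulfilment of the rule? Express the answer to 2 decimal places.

firing strength: long=0.86, heavy=0.92; AND[min(a, b)] → w = 0.86

0.86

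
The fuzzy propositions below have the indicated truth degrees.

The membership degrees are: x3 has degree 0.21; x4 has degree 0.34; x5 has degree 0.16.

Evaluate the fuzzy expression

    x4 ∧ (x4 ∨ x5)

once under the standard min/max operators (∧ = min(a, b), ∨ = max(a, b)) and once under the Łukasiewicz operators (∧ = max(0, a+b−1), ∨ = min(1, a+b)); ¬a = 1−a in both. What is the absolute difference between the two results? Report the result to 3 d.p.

0.340

Under standard min/max:
  x4 ∨ x5 = max(a, b) on (0.34, 0.16) = 0.34
  x4 ∧ (x4 ∨ x5) = min(a, b) on (0.34, 0.34) = 0.34
  → value = 0.3400
Under Łukasiewicz:
  x4 ∨ x5 = min(1, a+b) on (0.34, 0.16) = 0.50
  x4 ∧ (x4 ∨ x5) = max(0, a+b−1) on (0.34, 0.50) = 0.00
  → value = 0.0000
|0.3400 − 0.0000| = 0.340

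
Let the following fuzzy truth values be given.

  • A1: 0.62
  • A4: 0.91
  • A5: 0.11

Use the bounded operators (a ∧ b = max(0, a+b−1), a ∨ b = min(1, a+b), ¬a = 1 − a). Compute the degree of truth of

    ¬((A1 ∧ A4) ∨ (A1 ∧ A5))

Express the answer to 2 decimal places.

A1 ∧ A4 = max(0, a+b−1) on (0.62, 0.91) = 0.53
A1 ∧ A5 = max(0, a+b−1) on (0.62, 0.11) = 0.00
(A1 ∧ A4) ∨ (A1 ∧ A5) = min(1, a+b) on (0.53, 0.00) = 0.53
¬((A1 ∧ A4) ∨ (A1 ∧ A5)) = 1 − 0.53 = 0.47

0.47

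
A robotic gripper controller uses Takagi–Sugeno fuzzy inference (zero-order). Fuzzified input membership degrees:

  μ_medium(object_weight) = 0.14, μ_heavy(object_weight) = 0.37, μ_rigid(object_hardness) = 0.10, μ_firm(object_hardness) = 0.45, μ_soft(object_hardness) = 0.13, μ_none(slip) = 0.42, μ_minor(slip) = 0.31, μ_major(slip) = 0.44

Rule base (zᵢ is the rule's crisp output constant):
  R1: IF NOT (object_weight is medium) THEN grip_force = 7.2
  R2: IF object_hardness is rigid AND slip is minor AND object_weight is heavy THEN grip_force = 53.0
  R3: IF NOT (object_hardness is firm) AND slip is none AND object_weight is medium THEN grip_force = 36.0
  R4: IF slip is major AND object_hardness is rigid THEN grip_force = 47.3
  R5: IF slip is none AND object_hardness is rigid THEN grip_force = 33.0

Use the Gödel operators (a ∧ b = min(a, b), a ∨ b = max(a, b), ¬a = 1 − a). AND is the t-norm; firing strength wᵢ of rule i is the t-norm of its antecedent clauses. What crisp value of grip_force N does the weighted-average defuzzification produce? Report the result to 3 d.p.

R1 (z=7.2): ¬medium=1−0.14=0.86 → w = 0.86
R2 (z=53.0): rigid=0.10, minor=0.31, heavy=0.37; AND[min(a, b)] → w = 0.10
R3 (z=36.0): ¬firm=1−0.45=0.55, none=0.42, medium=0.14; AND[min(a, b)] → w = 0.14
R4 (z=47.3): major=0.44, rigid=0.10; AND[min(a, b)] → w = 0.10
R5 (z=33.0): none=0.42, rigid=0.10; AND[min(a, b)] → w = 0.10
Weighted average = (0.86·7.2 + 0.10·53.0 + 0.14·36.0 + 0.10·47.3 + 0.10·33.0) / (0.86 + 0.10 + 0.14 + 0.10 + 0.10)
  = 24.5620 / 1.3000 = 18.894

18.894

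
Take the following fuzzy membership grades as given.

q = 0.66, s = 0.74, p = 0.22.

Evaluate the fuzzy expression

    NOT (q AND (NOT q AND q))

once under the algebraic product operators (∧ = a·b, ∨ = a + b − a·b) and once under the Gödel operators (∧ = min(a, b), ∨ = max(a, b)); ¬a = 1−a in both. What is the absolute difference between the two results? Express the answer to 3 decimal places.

0.192

Under algebraic product:
  NOT q = 1 − 0.6600 = 0.3400
  NOT q AND q = a·b on (0.3400, 0.6600) = 0.2244
  q AND (NOT q AND q) = a·b on (0.6600, 0.2244) = 0.1481
  NOT (q AND (NOT q AND q)) = 1 − 0.1481 = 0.8519
  → value = 0.8519
Under Gödel:
  NOT q = 1 − 0.66 = 0.34
  NOT q AND q = min(a, b) on (0.34, 0.66) = 0.34
  q AND (NOT q AND q) = min(a, b) on (0.66, 0.34) = 0.34
  NOT (q AND (NOT q AND q)) = 1 − 0.34 = 0.66
  → value = 0.6600
|0.8519 − 0.6600| = 0.192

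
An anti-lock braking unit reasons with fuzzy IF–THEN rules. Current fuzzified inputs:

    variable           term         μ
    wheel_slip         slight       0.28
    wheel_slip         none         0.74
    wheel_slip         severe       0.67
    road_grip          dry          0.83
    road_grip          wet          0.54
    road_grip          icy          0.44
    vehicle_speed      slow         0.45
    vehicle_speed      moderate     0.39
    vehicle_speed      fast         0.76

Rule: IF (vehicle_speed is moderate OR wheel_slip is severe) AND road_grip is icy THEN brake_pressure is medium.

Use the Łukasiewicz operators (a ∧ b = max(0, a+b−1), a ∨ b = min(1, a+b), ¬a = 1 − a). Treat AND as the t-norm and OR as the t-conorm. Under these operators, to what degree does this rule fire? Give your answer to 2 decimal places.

0.44

firing strength: (moderate=0.39 OR severe=0.67) = 1.00; AND[max(0, a+b−1)] with icy=0.44 → w = 0.44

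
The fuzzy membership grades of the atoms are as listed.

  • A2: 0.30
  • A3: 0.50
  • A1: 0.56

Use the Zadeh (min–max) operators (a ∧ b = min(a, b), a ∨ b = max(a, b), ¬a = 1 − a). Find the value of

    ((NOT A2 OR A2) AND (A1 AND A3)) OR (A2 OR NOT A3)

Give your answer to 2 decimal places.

NOT A2 = 1 − 0.30 = 0.70
NOT A2 OR A2 = max(a, b) on (0.70, 0.30) = 0.70
A1 AND A3 = min(a, b) on (0.56, 0.50) = 0.50
(NOT A2 OR A2) AND (A1 AND A3) = min(a, b) on (0.70, 0.50) = 0.50
NOT A3 = 1 − 0.50 = 0.50
A2 OR NOT A3 = max(a, b) on (0.30, 0.50) = 0.50
((NOT A2 OR A2) AND (A1 AND A3)) OR (A2 OR NOT A3) = max(a, b) on (0.50, 0.50) = 0.50

0.50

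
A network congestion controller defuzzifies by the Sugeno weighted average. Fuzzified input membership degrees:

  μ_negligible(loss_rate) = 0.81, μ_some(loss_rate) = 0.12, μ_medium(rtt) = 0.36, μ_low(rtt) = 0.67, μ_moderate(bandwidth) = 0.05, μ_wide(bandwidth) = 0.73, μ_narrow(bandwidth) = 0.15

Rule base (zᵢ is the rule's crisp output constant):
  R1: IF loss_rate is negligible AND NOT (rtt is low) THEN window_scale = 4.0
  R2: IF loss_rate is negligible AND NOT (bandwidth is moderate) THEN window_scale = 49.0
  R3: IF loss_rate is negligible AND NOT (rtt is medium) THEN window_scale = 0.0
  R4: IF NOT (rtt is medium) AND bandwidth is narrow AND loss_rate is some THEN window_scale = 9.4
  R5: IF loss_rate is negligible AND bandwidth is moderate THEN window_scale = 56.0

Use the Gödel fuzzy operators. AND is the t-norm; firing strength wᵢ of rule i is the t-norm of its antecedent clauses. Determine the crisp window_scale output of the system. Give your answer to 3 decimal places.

23.045

R1 (z=4.0): negligible=0.81, ¬low=1−0.67=0.33; AND[min(a, b)] → w = 0.33
R2 (z=49.0): negligible=0.81, ¬moderate=1−0.05=0.95; AND[min(a, b)] → w = 0.81
R3 (z=0.0): negligible=0.81, ¬medium=1−0.36=0.64; AND[min(a, b)] → w = 0.64
R4 (z=9.4): ¬medium=1−0.36=0.64, narrow=0.15, some=0.12; AND[min(a, b)] → w = 0.12
R5 (z=56.0): negligible=0.81, moderate=0.05; AND[min(a, b)] → w = 0.05
Weighted average = (0.33·4.0 + 0.81·49.0 + 0.64·0.0 + 0.12·9.4 + 0.05·56.0) / (0.33 + 0.81 + 0.64 + 0.12 + 0.05)
  = 44.9380 / 1.9500 = 23.045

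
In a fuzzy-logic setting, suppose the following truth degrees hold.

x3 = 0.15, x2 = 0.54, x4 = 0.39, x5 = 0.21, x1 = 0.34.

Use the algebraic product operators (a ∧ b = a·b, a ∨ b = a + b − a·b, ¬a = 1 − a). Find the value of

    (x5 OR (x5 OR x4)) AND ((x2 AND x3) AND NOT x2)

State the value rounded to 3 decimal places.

x5 OR x4 = a + b − a·b on (0.2100, 0.3900) = 0.5181
x5 OR (x5 OR x4) = a + b − a·b on (0.2100, 0.5181) = 0.6193
x2 AND x3 = a·b on (0.5400, 0.1500) = 0.0810
NOT x2 = 1 − 0.5400 = 0.4600
(x2 AND x3) AND NOT x2 = a·b on (0.0810, 0.4600) = 0.0373
(x5 OR (x5 OR x4)) AND ((x2 AND x3) AND NOT x2) = a·b on (0.6193, 0.0373) = 0.0231

0.023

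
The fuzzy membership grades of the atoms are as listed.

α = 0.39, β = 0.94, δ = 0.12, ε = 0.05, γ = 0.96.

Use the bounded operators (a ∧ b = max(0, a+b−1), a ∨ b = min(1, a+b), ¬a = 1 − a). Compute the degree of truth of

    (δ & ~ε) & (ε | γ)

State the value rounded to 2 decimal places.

~ε = 1 − 0.05 = 0.95
δ & ~ε = max(0, a+b−1) on (0.12, 0.95) = 0.07
ε | γ = min(1, a+b) on (0.05, 0.96) = 1.00
(δ & ~ε) & (ε | γ) = max(0, a+b−1) on (0.07, 1.00) = 0.07

0.07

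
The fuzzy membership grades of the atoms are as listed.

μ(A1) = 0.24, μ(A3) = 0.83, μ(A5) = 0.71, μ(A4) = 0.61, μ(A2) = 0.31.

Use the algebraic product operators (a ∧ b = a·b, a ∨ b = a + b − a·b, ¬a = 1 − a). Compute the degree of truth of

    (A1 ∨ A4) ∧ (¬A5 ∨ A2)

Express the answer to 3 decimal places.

A1 ∨ A4 = a + b − a·b on (0.2400, 0.6100) = 0.7036
¬A5 = 1 − 0.7100 = 0.2900
¬A5 ∨ A2 = a + b − a·b on (0.2900, 0.3100) = 0.5101
(A1 ∨ A4) ∧ (¬A5 ∨ A2) = a·b on (0.7036, 0.5101) = 0.3589

0.359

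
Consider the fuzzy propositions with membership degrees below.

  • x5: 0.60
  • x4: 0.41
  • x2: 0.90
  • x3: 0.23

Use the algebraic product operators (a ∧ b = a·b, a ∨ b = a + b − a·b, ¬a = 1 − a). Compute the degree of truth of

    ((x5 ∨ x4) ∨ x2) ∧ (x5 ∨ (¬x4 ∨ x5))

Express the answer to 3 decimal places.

0.912

x5 ∨ x4 = a + b − a·b on (0.6000, 0.4100) = 0.7640
(x5 ∨ x4) ∨ x2 = a + b − a·b on (0.7640, 0.9000) = 0.9764
¬x4 = 1 − 0.4100 = 0.5900
¬x4 ∨ x5 = a + b − a·b on (0.5900, 0.6000) = 0.8360
x5 ∨ (¬x4 ∨ x5) = a + b − a·b on (0.6000, 0.8360) = 0.9344
((x5 ∨ x4) ∨ x2) ∧ (x5 ∨ (¬x4 ∨ x5)) = a·b on (0.9764, 0.9344) = 0.9123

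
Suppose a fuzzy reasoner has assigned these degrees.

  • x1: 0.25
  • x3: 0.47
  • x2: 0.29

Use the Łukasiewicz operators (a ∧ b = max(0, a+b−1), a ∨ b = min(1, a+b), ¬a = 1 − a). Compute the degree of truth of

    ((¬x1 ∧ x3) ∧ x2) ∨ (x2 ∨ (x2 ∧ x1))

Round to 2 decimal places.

0.29

¬x1 = 1 − 0.25 = 0.75
¬x1 ∧ x3 = max(0, a+b−1) on (0.75, 0.47) = 0.22
(¬x1 ∧ x3) ∧ x2 = max(0, a+b−1) on (0.22, 0.29) = 0.00
x2 ∧ x1 = max(0, a+b−1) on (0.29, 0.25) = 0.00
x2 ∨ (x2 ∧ x1) = min(1, a+b) on (0.29, 0.00) = 0.29
((¬x1 ∧ x3) ∧ x2) ∨ (x2 ∨ (x2 ∧ x1)) = min(1, a+b) on (0.00, 0.29) = 0.29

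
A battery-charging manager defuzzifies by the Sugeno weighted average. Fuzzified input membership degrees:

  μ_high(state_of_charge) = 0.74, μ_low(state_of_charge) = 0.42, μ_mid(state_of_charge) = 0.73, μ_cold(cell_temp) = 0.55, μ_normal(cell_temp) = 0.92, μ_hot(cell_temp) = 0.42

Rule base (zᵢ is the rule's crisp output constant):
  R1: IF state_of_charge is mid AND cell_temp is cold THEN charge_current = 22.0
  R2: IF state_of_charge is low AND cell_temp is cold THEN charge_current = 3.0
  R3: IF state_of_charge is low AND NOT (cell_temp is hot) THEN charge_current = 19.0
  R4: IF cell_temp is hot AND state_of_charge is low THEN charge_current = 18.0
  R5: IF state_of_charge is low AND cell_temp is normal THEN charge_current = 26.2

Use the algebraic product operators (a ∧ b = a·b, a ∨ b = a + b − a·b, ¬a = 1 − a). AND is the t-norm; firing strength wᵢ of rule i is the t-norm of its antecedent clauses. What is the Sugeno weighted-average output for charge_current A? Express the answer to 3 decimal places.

R1 (z=22.0): mid=0.73, cold=0.55; AND[a·b] → w = 0.4015
R2 (z=3.0): low=0.42, cold=0.55; AND[a·b] → w = 0.2310
R3 (z=19.0): low=0.42, ¬hot=1−0.42=0.58; AND[a·b] → w = 0.2436
R4 (z=18.0): hot=0.42, low=0.42; AND[a·b] → w = 0.1764
R5 (z=26.2): low=0.42, normal=0.92; AND[a·b] → w = 0.3864
Weighted average = (0.4015·22.0 + 0.2310·3.0 + 0.2436·19.0 + 0.1764·18.0 + 0.3864·26.2) / (0.4015 + 0.2310 + 0.2436 + 0.1764 + 0.3864)
  = 27.4533 / 1.4389 = 19.079

19.079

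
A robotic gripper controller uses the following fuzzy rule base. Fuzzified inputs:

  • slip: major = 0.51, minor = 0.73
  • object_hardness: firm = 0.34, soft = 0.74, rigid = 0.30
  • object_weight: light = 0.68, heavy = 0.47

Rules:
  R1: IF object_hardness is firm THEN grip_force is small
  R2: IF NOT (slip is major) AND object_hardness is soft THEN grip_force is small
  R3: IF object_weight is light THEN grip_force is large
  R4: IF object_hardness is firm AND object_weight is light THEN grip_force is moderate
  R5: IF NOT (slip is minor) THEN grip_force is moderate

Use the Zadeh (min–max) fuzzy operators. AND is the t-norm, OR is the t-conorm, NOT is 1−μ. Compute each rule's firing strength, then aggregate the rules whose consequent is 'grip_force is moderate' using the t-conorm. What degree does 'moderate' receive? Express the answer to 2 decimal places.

R1: firm=0.34 → w = 0.34
R2: ¬major=1−0.51=0.49, soft=0.74; AND[min(a, b)] → w = 0.49
R3: light=0.68 → w = 0.68
R4: firm=0.34, light=0.68; AND[min(a, b)] → w = 0.34
R5: ¬minor=1−0.73=0.27 → w = 0.27
Rules with consequent 'moderate': {R4, R5} → strengths 0.34, 0.27
Aggregate via t-conorm [max(a, b)]: 0.34

0.34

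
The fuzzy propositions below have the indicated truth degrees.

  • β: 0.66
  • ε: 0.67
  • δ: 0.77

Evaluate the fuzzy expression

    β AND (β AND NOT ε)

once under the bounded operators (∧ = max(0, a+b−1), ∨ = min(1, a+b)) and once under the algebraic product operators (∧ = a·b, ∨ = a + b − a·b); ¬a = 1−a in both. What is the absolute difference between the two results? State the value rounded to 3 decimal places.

Under bounded:
  NOT ε = 1 − 0.67 = 0.33
  β AND NOT ε = max(0, a+b−1) on (0.66, 0.33) = 0.00
  β AND (β AND NOT ε) = max(0, a+b−1) on (0.66, 0.00) = 0.00
  → value = 0.0000
Under algebraic product:
  NOT ε = 1 − 0.6700 = 0.3300
  β AND NOT ε = a·b on (0.6600, 0.3300) = 0.2178
  β AND (β AND NOT ε) = a·b on (0.6600, 0.2178) = 0.1437
  → value = 0.1437
|0.0000 − 0.1437| = 0.144

0.144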